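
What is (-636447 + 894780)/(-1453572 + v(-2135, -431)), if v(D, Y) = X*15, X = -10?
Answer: -86111/484574 ≈ -0.17770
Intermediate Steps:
v(D, Y) = -150 (v(D, Y) = -10*15 = -150)
(-636447 + 894780)/(-1453572 + v(-2135, -431)) = (-636447 + 894780)/(-1453572 - 150) = 258333/(-1453722) = 258333*(-1/1453722) = -86111/484574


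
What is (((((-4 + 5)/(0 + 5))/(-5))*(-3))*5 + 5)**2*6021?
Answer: 4720464/25 ≈ 1.8882e+5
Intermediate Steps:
(((((-4 + 5)/(0 + 5))/(-5))*(-3))*5 + 5)**2*6021 = ((((1/5)*(-1/5))*(-3))*5 + 5)**2*6021 = (-1/25*(-3)*5 + 5)**2*6021 = ((3/25)*5 + 5)**2*6021 = (3/5 + 5)**2*6021 = (28/5)**2*6021 = (784/25)*6021 = 4720464/25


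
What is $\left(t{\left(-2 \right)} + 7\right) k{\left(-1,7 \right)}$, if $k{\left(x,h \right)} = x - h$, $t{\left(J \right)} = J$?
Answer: $-40$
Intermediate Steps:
$\left(t{\left(-2 \right)} + 7\right) k{\left(-1,7 \right)} = \left(-2 + 7\right) \left(-1 - 7\right) = 5 \left(-1 - 7\right) = 5 \left(-8\right) = -40$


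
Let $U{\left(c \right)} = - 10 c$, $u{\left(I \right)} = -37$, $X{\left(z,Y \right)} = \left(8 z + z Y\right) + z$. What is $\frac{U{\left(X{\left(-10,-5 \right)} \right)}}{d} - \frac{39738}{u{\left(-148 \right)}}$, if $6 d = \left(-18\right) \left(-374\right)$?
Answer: $\frac{602714}{561} \approx 1074.4$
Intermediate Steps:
$d = 1122$ ($d = \frac{\left(-18\right) \left(-374\right)}{6} = \frac{1}{6} \cdot 6732 = 1122$)
$X{\left(z,Y \right)} = 9 z + Y z$ ($X{\left(z,Y \right)} = \left(8 z + Y z\right) + z = 9 z + Y z$)
$\frac{U{\left(X{\left(-10,-5 \right)} \right)}}{d} - \frac{39738}{u{\left(-148 \right)}} = \frac{\left(-10\right) \left(- 10 \left(9 - 5\right)\right)}{1122} - \frac{39738}{-37} = - 10 \left(\left(-10\right) 4\right) \frac{1}{1122} - -1074 = \left(-10\right) \left(-40\right) \frac{1}{1122} + 1074 = 400 \cdot \frac{1}{1122} + 1074 = \frac{200}{561} + 1074 = \frac{602714}{561}$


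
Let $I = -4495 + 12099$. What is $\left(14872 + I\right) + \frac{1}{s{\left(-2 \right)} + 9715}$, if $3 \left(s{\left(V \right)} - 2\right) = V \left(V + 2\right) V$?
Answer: $\frac{218399293}{9717} \approx 22476.0$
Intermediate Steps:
$s{\left(V \right)} = 2 + \frac{V^{2} \left(2 + V\right)}{3}$ ($s{\left(V \right)} = 2 + \frac{V \left(V + 2\right) V}{3} = 2 + \frac{V \left(2 + V\right) V}{3} = 2 + \frac{V^{2} \left(2 + V\right)}{3}$)
$I = 7604$
$\left(14872 + I\right) + \frac{1}{s{\left(-2 \right)} + 9715} = \left(14872 + 7604\right) + \frac{1}{\left(2 + \frac{\left(-2\right)^{3}}{3} + \frac{2 \left(-2\right)^{2}}{3}\right) + 9715} = 22476 + \frac{1}{\left(2 + \frac{1}{3} \left(-8\right) + \frac{2}{3} \cdot 4\right) + 9715} = 22476 + \frac{1}{\left(2 - \frac{8}{3} + \frac{8}{3}\right) + 9715} = 22476 + \frac{1}{2 + 9715} = 22476 + \frac{1}{9717} = \frac{218399293}{9717}$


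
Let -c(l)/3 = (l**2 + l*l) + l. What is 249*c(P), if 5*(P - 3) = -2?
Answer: -301041/25 ≈ -12042.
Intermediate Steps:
P = 13/5 (P = 3 + (1/5)*(-2) = 3 - 2/5 = 13/5 ≈ 2.6000)
c(l) = -6*l**2 - 3*l (c(l) = -3*((l**2 + l*l) + l) = -3*((l**2 + l**2) + l) = -3*(2*l**2 + l) = -3*(l + 2*l**2) = -6*l**2 - 3*l)
249*c(P) = 249*(-3*13/5*(1 + 2*(13/5))) = 249*(-3*13/5*(1 + 26/5)) = 249*(-3*13/5*31/5) = 249*(-1209/25) = -301041/25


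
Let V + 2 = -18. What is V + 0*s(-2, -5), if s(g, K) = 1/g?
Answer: -20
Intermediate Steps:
V = -20 (V = -2 - 18 = -20)
V + 0*s(-2, -5) = -20 + 0/(-2) = -20 + 0*(-½) = -20 + 0 = -20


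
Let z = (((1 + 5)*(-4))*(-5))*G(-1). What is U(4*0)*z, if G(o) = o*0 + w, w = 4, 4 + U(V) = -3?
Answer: -3360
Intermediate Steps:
U(V) = -7 (U(V) = -4 - 3 = -7)
G(o) = 4 (G(o) = o*0 + 4 = 0 + 4 = 4)
z = 480 (z = (((1 + 5)*(-4))*(-5))*4 = ((6*(-4))*(-5))*4 = -24*(-5)*4 = 120*4 = 480)
U(4*0)*z = -7*480 = -3360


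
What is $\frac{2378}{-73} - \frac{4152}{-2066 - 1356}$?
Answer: $- \frac{3917210}{124903} \approx -31.362$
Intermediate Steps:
$\frac{2378}{-73} - \frac{4152}{-2066 - 1356} = 2378 \left(- \frac{1}{73}\right) - \frac{4152}{-3422} = - \frac{2378}{73} - - \frac{2076}{1711} = - \frac{2378}{73} + \frac{2076}{1711} = - \frac{3917210}{124903}$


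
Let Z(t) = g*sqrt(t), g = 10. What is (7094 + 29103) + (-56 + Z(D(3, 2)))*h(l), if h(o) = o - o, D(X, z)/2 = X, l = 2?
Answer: 36197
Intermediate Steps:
D(X, z) = 2*X
Z(t) = 10*sqrt(t)
h(o) = 0
(7094 + 29103) + (-56 + Z(D(3, 2)))*h(l) = (7094 + 29103) + (-56 + 10*sqrt(2*3))*0 = 36197 + (-56 + 10*sqrt(6))*0 = 36197 + 0 = 36197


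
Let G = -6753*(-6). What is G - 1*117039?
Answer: -76521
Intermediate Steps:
G = 40518
G - 1*117039 = 40518 - 1*117039 = 40518 - 117039 = -76521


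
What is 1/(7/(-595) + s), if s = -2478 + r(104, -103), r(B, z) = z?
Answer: -85/219386 ≈ -0.00038745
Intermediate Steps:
s = -2581 (s = -2478 - 103 = -2581)
1/(7/(-595) + s) = 1/(7/(-595) - 2581) = 1/(-1/595*7 - 2581) = 1/(-1/85 - 2581) = 1/(-219386/85) = -85/219386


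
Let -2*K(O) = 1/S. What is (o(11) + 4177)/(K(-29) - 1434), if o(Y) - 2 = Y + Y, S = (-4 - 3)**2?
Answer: -411698/140533 ≈ -2.9295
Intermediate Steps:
S = 49 (S = (-7)**2 = 49)
o(Y) = 2 + 2*Y (o(Y) = 2 + (Y + Y) = 2 + 2*Y)
K(O) = -1/98 (K(O) = -1/2/49 = -1/2*1/49 = -1/98)
(o(11) + 4177)/(K(-29) - 1434) = ((2 + 2*11) + 4177)/(-1/98 - 1434) = ((2 + 22) + 4177)/(-140533/98) = (24 + 4177)*(-98/140533) = 4201*(-98/140533) = -411698/140533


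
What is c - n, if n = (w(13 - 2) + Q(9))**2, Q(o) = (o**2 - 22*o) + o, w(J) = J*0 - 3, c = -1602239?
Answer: -1614560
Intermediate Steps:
w(J) = -3 (w(J) = 0 - 3 = -3)
Q(o) = o**2 - 21*o
n = 12321 (n = (-3 + 9*(-21 + 9))**2 = (-3 + 9*(-12))**2 = (-3 - 108)**2 = (-111)**2 = 12321)
c - n = -1602239 - 1*12321 = -1602239 - 12321 = -1614560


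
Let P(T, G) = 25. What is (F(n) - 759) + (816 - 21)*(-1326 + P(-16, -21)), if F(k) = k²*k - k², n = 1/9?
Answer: -754554374/729 ≈ -1.0351e+6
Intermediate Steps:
n = ⅑ ≈ 0.11111
F(k) = k³ - k²
(F(n) - 759) + (816 - 21)*(-1326 + P(-16, -21)) = ((⅑)²*(-1 + ⅑) - 759) + (816 - 21)*(-1326 + 25) = ((1/81)*(-8/9) - 759) + 795*(-1301) = (-8/729 - 759) - 1034295 = -553319/729 - 1034295 = -754554374/729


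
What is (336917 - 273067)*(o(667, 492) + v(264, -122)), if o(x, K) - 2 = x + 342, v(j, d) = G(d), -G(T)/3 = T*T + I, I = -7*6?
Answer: -2778432750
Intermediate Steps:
I = -42
G(T) = 126 - 3*T**2 (G(T) = -3*(T*T - 42) = -3*(T**2 - 42) = -3*(-42 + T**2) = 126 - 3*T**2)
v(j, d) = 126 - 3*d**2
o(x, K) = 344 + x (o(x, K) = 2 + (x + 342) = 2 + (342 + x) = 344 + x)
(336917 - 273067)*(o(667, 492) + v(264, -122)) = (336917 - 273067)*((344 + 667) + (126 - 3*(-122)**2)) = 63850*(1011 + (126 - 3*14884)) = 63850*(1011 + (126 - 44652)) = 63850*(1011 - 44526) = 63850*(-43515) = -2778432750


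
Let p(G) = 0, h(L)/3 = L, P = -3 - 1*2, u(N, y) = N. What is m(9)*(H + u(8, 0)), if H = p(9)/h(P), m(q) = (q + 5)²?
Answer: 1568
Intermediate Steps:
P = -5 (P = -3 - 2 = -5)
h(L) = 3*L
m(q) = (5 + q)²
H = 0 (H = 0/((3*(-5))) = 0/(-15) = 0*(-1/15) = 0)
m(9)*(H + u(8, 0)) = (5 + 9)²*(0 + 8) = 14²*8 = 196*8 = 1568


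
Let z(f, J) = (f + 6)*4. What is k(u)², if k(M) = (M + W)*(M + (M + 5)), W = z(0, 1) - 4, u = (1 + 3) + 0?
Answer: 97344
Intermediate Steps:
z(f, J) = 24 + 4*f (z(f, J) = (6 + f)*4 = 24 + 4*f)
u = 4 (u = 4 + 0 = 4)
W = 20 (W = (24 + 4*0) - 4 = (24 + 0) - 4 = 24 - 4 = 20)
k(M) = (5 + 2*M)*(20 + M) (k(M) = (M + 20)*(M + (M + 5)) = (20 + M)*(M + (5 + M)) = (20 + M)*(5 + 2*M) = (5 + 2*M)*(20 + M))
k(u)² = (100 + 2*4² + 45*4)² = (100 + 2*16 + 180)² = (100 + 32 + 180)² = 312² = 97344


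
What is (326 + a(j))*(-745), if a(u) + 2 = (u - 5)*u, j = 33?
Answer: -929760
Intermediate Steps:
a(u) = -2 + u*(-5 + u) (a(u) = -2 + (u - 5)*u = -2 + (-5 + u)*u = -2 + u*(-5 + u))
(326 + a(j))*(-745) = (326 + (-2 + 33² - 5*33))*(-745) = (326 + (-2 + 1089 - 165))*(-745) = (326 + 922)*(-745) = 1248*(-745) = -929760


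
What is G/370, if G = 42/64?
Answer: 21/11840 ≈ 0.0017736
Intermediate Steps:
G = 21/32 (G = 42*(1/64) = 21/32 ≈ 0.65625)
G/370 = (21/32)/370 = (1/370)*(21/32) = 21/11840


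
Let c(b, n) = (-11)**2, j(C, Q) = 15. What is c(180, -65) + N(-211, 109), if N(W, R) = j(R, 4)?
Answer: 136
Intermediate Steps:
N(W, R) = 15
c(b, n) = 121
c(180, -65) + N(-211, 109) = 121 + 15 = 136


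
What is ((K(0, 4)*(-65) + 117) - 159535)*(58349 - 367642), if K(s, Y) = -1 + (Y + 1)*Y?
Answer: 49688848329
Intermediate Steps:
K(s, Y) = -1 + Y*(1 + Y) (K(s, Y) = -1 + (1 + Y)*Y = -1 + Y*(1 + Y))
((K(0, 4)*(-65) + 117) - 159535)*(58349 - 367642) = (((-1 + 4 + 4²)*(-65) + 117) - 159535)*(58349 - 367642) = (((-1 + 4 + 16)*(-65) + 117) - 159535)*(-309293) = ((19*(-65) + 117) - 159535)*(-309293) = ((-1235 + 117) - 159535)*(-309293) = (-1118 - 159535)*(-309293) = -160653*(-309293) = 49688848329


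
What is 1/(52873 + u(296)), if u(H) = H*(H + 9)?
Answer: 1/143153 ≈ 6.9855e-6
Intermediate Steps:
u(H) = H*(9 + H)
1/(52873 + u(296)) = 1/(52873 + 296*(9 + 296)) = 1/(52873 + 296*305) = 1/(52873 + 90280) = 1/143153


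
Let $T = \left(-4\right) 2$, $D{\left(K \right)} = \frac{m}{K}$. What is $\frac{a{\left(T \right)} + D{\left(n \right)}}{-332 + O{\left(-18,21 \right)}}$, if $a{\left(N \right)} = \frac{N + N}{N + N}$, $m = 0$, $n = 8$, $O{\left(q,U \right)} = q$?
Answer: $- \frac{1}{350} \approx -0.0028571$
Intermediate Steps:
$D{\left(K \right)} = 0$ ($D{\left(K \right)} = \frac{0}{K} = 0$)
$T = -8$
$a{\left(N \right)} = 1$ ($a{\left(N \right)} = \frac{2 N}{2 N} = 2 N \frac{1}{2 N} = 1$)
$\frac{a{\left(T \right)} + D{\left(n \right)}}{-332 + O{\left(-18,21 \right)}} = \frac{1 + 0}{-332 - 18} = 1 \frac{1}{-350} = 1 \left(- \frac{1}{350}\right) = - \frac{1}{350}$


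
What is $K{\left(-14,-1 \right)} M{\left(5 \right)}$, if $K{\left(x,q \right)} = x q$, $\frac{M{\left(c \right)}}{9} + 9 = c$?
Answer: $-504$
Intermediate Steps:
$M{\left(c \right)} = -81 + 9 c$
$K{\left(x,q \right)} = q x$
$K{\left(-14,-1 \right)} M{\left(5 \right)} = \left(-1\right) \left(-14\right) \left(-81 + 9 \cdot 5\right) = 14 \left(-81 + 45\right) = 14 \left(-36\right) = -504$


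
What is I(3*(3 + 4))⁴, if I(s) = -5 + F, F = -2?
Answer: 2401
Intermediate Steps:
I(s) = -7 (I(s) = -5 - 2 = -7)
I(3*(3 + 4))⁴ = (-7)⁴ = 2401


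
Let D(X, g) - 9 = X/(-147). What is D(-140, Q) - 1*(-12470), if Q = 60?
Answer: 262079/21 ≈ 12480.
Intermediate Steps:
D(X, g) = 9 - X/147 (D(X, g) = 9 + X/(-147) = 9 + X*(-1/147) = 9 - X/147)
D(-140, Q) - 1*(-12470) = (9 - 1/147*(-140)) - 1*(-12470) = (9 + 20/21) + 12470 = 209/21 + 12470 = 262079/21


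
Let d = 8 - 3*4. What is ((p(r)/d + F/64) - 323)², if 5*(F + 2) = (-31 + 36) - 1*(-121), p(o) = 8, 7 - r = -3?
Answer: 674492841/6400 ≈ 1.0539e+5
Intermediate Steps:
r = 10 (r = 7 - 1*(-3) = 7 + 3 = 10)
d = -4 (d = 8 - 12 = -4)
F = 116/5 (F = -2 + ((-31 + 36) - 1*(-121))/5 = -2 + (5 + 121)/5 = -2 + (⅕)*126 = -2 + 126/5 = 116/5 ≈ 23.200)
((p(r)/d + F/64) - 323)² = ((8/(-4) + (116/5)/64) - 323)² = ((8*(-¼) + (116/5)*(1/64)) - 323)² = ((-2 + 29/80) - 323)² = (-131/80 - 323)² = (-25971/80)² = 674492841/6400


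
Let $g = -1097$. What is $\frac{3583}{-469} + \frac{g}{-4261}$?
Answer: $- \frac{14752670}{1998409} \approx -7.3822$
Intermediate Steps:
$\frac{3583}{-469} + \frac{g}{-4261} = \frac{3583}{-469} - \frac{1097}{-4261} = 3583 \left(- \frac{1}{469}\right) - - \frac{1097}{4261} = - \frac{3583}{469} + \frac{1097}{4261} = - \frac{14752670}{1998409}$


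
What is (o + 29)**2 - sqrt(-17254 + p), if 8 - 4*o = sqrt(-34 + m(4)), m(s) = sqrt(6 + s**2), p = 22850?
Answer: -2*sqrt(1399) + (124 - I*sqrt(34 - sqrt(22)))**2/16 ≈ 884.36 - 83.914*I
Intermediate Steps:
o = 2 - sqrt(-34 + sqrt(22))/4 (o = 2 - sqrt(-34 + sqrt(6 + 4**2))/4 = 2 - sqrt(-34 + sqrt(6 + 16))/4 = 2 - sqrt(-34 + sqrt(22))/4 ≈ 2.0 - 1.3535*I)
(o + 29)**2 - sqrt(-17254 + p) = ((2 - sqrt(-34 + sqrt(22))/4) + 29)**2 - sqrt(-17254 + 22850) = (31 - sqrt(-34 + sqrt(22))/4)**2 - sqrt(5596) = (31 - sqrt(-34 + sqrt(22))/4)**2 - 2*sqrt(1399)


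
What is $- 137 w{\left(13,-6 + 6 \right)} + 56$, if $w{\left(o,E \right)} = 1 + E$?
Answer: $-81$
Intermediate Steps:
$- 137 w{\left(13,-6 + 6 \right)} + 56 = - 137 \left(1 + \left(-6 + 6\right)\right) + 56 = - 137 \left(1 + 0\right) + 56 = \left(-137\right) 1 + 56 = -137 + 56 = -81$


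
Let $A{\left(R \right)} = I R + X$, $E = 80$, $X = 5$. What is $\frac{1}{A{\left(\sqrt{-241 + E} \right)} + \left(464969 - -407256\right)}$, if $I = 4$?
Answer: $\frac{436115}{380392587738} - \frac{i \sqrt{161}}{190196293869} \approx 1.1465 \cdot 10^{-6} - 6.6713 \cdot 10^{-11} i$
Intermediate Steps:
$A{\left(R \right)} = 5 + 4 R$ ($A{\left(R \right)} = 4 R + 5 = 5 + 4 R$)
$\frac{1}{A{\left(\sqrt{-241 + E} \right)} + \left(464969 - -407256\right)} = \frac{1}{\left(5 + 4 \sqrt{-241 + 80}\right) + \left(464969 - -407256\right)} = \frac{1}{\left(5 + 4 \sqrt{-161}\right) + \left(464969 + 407256\right)} = \frac{1}{\left(5 + 4 i \sqrt{161}\right) + 872225} = \frac{1}{872230 + 4 i \sqrt{161}}$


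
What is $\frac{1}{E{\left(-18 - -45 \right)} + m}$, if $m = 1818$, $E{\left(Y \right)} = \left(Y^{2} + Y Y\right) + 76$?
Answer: $\frac{1}{3352} \approx 0.00029833$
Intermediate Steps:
$E{\left(Y \right)} = 76 + 2 Y^{2}$ ($E{\left(Y \right)} = \left(Y^{2} + Y^{2}\right) + 76 = 2 Y^{2} + 76 = 76 + 2 Y^{2}$)
$\frac{1}{E{\left(-18 - -45 \right)} + m} = \frac{1}{\left(76 + 2 \left(-18 - -45\right)^{2}\right) + 1818} = \frac{1}{\left(76 + 2 \left(-18 + 45\right)^{2}\right) + 1818} = \frac{1}{\left(76 + 2 \cdot 27^{2}\right) + 1818} = \frac{1}{\left(76 + 2 \cdot 729\right) + 1818} = \frac{1}{\left(76 + 1458\right) + 1818} = \frac{1}{1534 + 1818} = \frac{1}{3352}$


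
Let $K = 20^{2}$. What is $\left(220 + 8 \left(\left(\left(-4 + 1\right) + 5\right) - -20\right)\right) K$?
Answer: $158400$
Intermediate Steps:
$K = 400$
$\left(220 + 8 \left(\left(\left(-4 + 1\right) + 5\right) - -20\right)\right) K = \left(220 + 8 \left(\left(\left(-4 + 1\right) + 5\right) - -20\right)\right) 400 = \left(220 + 8 \left(\left(-3 + 5\right) + 20\right)\right) 400 = \left(220 + 8 \left(2 + 20\right)\right) 400 = \left(220 + 8 \cdot 22\right) 400 = \left(220 + 176\right) 400 = 396 \cdot 400 = 158400$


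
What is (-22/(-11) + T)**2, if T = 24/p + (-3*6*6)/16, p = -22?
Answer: 66049/1936 ≈ 34.116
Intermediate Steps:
T = -345/44 (T = 24/(-22) + (-3*6*6)/16 = 24*(-1/22) - 18*6*(1/16) = -12/11 - 108*1/16 = -12/11 - 27/4 = -345/44 ≈ -7.8409)
(-22/(-11) + T)**2 = (-22/(-11) - 345/44)**2 = (-22*(-1/11) - 345/44)**2 = (2 - 345/44)**2 = (-257/44)**2 = 66049/1936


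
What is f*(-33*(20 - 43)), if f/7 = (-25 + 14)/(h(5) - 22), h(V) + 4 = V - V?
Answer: 58443/26 ≈ 2247.8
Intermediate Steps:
h(V) = -4 (h(V) = -4 + (V - V) = -4 + 0 = -4)
f = 77/26 (f = 7*((-25 + 14)/(-4 - 22)) = 7*(-11/(-26)) = 7*(-11*(-1/26)) = 7*(11/26) = 77/26 ≈ 2.9615)
f*(-33*(20 - 43)) = 77*(-33*(20 - 43))/26 = 77*(-33*(-23))/26 = (77/26)*759 = 58443/26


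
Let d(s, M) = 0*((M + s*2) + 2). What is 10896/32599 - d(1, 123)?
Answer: 10896/32599 ≈ 0.33424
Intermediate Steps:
d(s, M) = 0 (d(s, M) = 0*((M + 2*s) + 2) = 0*(2 + M + 2*s) = 0)
10896/32599 - d(1, 123) = 10896/32599 - 1*0 = 10896*(1/32599) + 0 = 10896/32599 + 0 = 10896/32599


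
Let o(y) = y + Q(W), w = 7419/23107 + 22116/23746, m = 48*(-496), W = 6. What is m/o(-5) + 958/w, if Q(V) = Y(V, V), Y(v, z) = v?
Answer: -7917673321606/343602993 ≈ -23043.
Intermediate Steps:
m = -23808
Q(V) = V
w = 343602993/274349411 (w = 7419*(1/23107) + 22116*(1/23746) = 7419/23107 + 11058/11873 = 343602993/274349411 ≈ 1.2524)
o(y) = 6 + y (o(y) = y + 6 = 6 + y)
m/o(-5) + 958/w = -23808/(6 - 5) + 958/(343602993/274349411) = -23808/1 + 958*(274349411/343602993) = -23808*1 + 262826735738/343602993 = -23808 + 262826735738/343602993 = -7917673321606/343602993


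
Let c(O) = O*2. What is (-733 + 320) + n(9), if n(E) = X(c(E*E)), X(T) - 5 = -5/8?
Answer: -3269/8 ≈ -408.63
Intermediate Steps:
c(O) = 2*O
X(T) = 35/8 (X(T) = 5 - 5/8 = 35/8)
n(E) = 35/8
(-733 + 320) + n(9) = (-733 + 320) + 35/8 = -413 + 35/8 = -3269/8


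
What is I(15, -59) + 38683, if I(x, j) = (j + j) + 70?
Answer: 38635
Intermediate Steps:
I(x, j) = 70 + 2*j (I(x, j) = 2*j + 70 = 70 + 2*j)
I(15, -59) + 38683 = (70 + 2*(-59)) + 38683 = (70 - 118) + 38683 = -48 + 38683 = 38635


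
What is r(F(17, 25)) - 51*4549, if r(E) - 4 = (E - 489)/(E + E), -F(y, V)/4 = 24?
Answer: -14847485/64 ≈ -2.3199e+5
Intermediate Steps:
F(y, V) = -96 (F(y, V) = -4*24 = -96)
r(E) = 4 + (-489 + E)/(2*E) (r(E) = 4 + (E - 489)/(E + E) = 4 + (-489 + E)/((2*E)) = 4 + (-489 + E)*(1/(2*E)) = 4 + (-489 + E)/(2*E))
r(F(17, 25)) - 51*4549 = (3/2)*(-163 + 3*(-96))/(-96) - 51*4549 = (3/2)*(-1/96)*(-163 - 288) - 1*231999 = (3/2)*(-1/96)*(-451) - 231999 = 451/64 - 231999 = -14847485/64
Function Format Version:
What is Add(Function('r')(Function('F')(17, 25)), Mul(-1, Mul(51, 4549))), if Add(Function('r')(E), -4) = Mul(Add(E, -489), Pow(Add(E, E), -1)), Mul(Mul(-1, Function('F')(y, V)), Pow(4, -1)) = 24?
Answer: Rational(-14847485, 64) ≈ -2.3199e+5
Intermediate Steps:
Function('F')(y, V) = -96 (Function('F')(y, V) = Mul(-4, 24) = -96)
Function('r')(E) = Add(4, Mul(Rational(1, 2), Pow(E, -1), Add(-489, E))) (Function('r')(E) = Add(4, Mul(Add(E, -489), Pow(Add(E, E), -1))) = Add(4, Mul(Add(-489, E), Pow(Mul(2, E), -1))) = Add(4, Mul(Add(-489, E), Mul(Rational(1, 2), Pow(E, -1)))) = Add(4, Mul(Rational(1, 2), Pow(E, -1), Add(-489, E))))
Add(Function('r')(Function('F')(17, 25)), Mul(-1, Mul(51, 4549))) = Add(Mul(Rational(3, 2), Pow(-96, -1), Add(-163, Mul(3, -96))), Mul(-1, Mul(51, 4549))) = Add(Mul(Rational(3, 2), Rational(-1, 96), Add(-163, -288)), Mul(-1, 231999)) = Add(Mul(Rational(3, 2), Rational(-1, 96), -451), -231999) = Add(Rational(451, 64), -231999) = Rational(-14847485, 64)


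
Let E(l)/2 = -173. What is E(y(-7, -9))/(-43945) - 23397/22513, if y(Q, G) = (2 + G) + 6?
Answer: -21710461/21049655 ≈ -1.0314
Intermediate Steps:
y(Q, G) = 8 + G
E(l) = -346 (E(l) = 2*(-173) = -346)
E(y(-7, -9))/(-43945) - 23397/22513 = -346/(-43945) - 23397/22513 = -346*(-1/43945) - 23397*1/22513 = 346/43945 - 23397/22513 = -21710461/21049655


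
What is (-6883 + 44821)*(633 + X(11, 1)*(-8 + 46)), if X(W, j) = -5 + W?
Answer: 32664618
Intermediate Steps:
(-6883 + 44821)*(633 + X(11, 1)*(-8 + 46)) = (-6883 + 44821)*(633 + (-5 + 11)*(-8 + 46)) = 37938*(633 + 6*38) = 37938*(633 + 228) = 37938*861 = 32664618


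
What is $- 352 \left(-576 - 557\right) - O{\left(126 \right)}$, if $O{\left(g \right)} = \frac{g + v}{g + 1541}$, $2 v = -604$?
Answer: $\frac{664826448}{1667} \approx 3.9882 \cdot 10^{5}$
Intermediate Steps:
$v = -302$ ($v = \frac{1}{2} \left(-604\right) = -302$)
$O{\left(g \right)} = \frac{-302 + g}{1541 + g}$ ($O{\left(g \right)} = \frac{g - 302}{g + 1541} = \frac{-302 + g}{1541 + g}$)
$- 352 \left(-576 - 557\right) - O{\left(126 \right)} = - 352 \left(-576 - 557\right) - \frac{-302 + 126}{1541 + 126} = \left(-352\right) \left(-1133\right) - \frac{1}{1667} \left(-176\right) = 398816 - \frac{1}{1667} \left(-176\right) = 398816 - - \frac{176}{1667} = 398816 + \frac{176}{1667} = \frac{664826448}{1667}$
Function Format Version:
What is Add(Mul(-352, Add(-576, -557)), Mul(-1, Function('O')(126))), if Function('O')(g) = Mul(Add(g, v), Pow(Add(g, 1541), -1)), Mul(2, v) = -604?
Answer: Rational(664826448, 1667) ≈ 3.9882e+5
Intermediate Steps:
v = -302 (v = Mul(Rational(1, 2), -604) = -302)
Function('O')(g) = Mul(Pow(Add(1541, g), -1), Add(-302, g)) (Function('O')(g) = Mul(Add(g, -302), Pow(Add(g, 1541), -1)) = Mul(Add(-302, g), Pow(Add(1541, g), -1)) = Mul(Pow(Add(1541, g), -1), Add(-302, g)))
Add(Mul(-352, Add(-576, -557)), Mul(-1, Function('O')(126))) = Add(Mul(-352, Add(-576, -557)), Mul(-1, Mul(Pow(Add(1541, 126), -1), Add(-302, 126)))) = Add(Mul(-352, -1133), Mul(-1, Mul(Pow(1667, -1), -176))) = Add(398816, Mul(-1, Mul(Rational(1, 1667), -176))) = Add(398816, Mul(-1, Rational(-176, 1667))) = Add(398816, Rational(176, 1667)) = Rational(664826448, 1667)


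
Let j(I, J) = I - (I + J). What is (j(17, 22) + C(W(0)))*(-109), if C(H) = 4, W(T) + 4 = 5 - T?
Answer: 1962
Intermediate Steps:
W(T) = 1 - T (W(T) = -4 + (5 - T) = 1 - T)
j(I, J) = -J (j(I, J) = I + (-I - J) = -J)
(j(17, 22) + C(W(0)))*(-109) = (-1*22 + 4)*(-109) = (-22 + 4)*(-109) = -18*(-109) = 1962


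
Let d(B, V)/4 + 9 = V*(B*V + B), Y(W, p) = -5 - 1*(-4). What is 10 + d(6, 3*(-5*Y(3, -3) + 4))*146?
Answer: 2643778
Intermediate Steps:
Y(W, p) = -1 (Y(W, p) = -5 + 4 = -1)
d(B, V) = -36 + 4*V*(B + B*V) (d(B, V) = -36 + 4*(V*(B*V + B)) = -36 + 4*(V*(B + B*V)) = -36 + 4*V*(B + B*V))
10 + d(6, 3*(-5*Y(3, -3) + 4))*146 = 10 + (-36 + 4*6*(3*(-5*(-1) + 4)) + 4*6*(3*(-5*(-1) + 4))²)*146 = 10 + (-36 + 4*6*(3*(5 + 4)) + 4*6*(3*(5 + 4))²)*146 = 10 + (-36 + 4*6*(3*9) + 4*6*(3*9)²)*146 = 10 + (-36 + 4*6*27 + 4*6*27²)*146 = 10 + (-36 + 648 + 4*6*729)*146 = 10 + (-36 + 648 + 17496)*146 = 10 + 18108*146 = 10 + 2643768 = 2643778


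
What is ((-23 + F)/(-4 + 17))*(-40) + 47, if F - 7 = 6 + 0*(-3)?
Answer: 1011/13 ≈ 77.769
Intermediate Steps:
F = 13 (F = 7 + (6 + 0*(-3)) = 7 + (6 + 0) = 7 + 6 = 13)
((-23 + F)/(-4 + 17))*(-40) + 47 = ((-23 + 13)/(-4 + 17))*(-40) + 47 = -10/13*(-40) + 47 = 400/13 + 47 = 1011/13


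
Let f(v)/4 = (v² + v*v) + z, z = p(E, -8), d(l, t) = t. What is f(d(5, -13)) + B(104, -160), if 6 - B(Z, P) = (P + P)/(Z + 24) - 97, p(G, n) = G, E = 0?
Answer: 2915/2 ≈ 1457.5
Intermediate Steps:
z = 0
B(Z, P) = 103 - 2*P/(24 + Z) (B(Z, P) = 6 - ((P + P)/(Z + 24) - 97) = 6 - ((2*P)/(24 + Z) - 97) = 6 - (2*P/(24 + Z) - 97) = 6 - (-97 + 2*P/(24 + Z)) = 6 + (97 - 2*P/(24 + Z)) = 103 - 2*P/(24 + Z))
f(v) = 8*v² (f(v) = 4*((v² + v*v) + 0) = 4*((v² + v²) + 0) = 4*(2*v² + 0) = 4*(2*v²) = 8*v²)
f(d(5, -13)) + B(104, -160) = 8*(-13)² + (2472 - 2*(-160) + 103*104)/(24 + 104) = 8*169 + (2472 + 320 + 10712)/128 = 1352 + (1/128)*13504 = 1352 + 211/2 = 2915/2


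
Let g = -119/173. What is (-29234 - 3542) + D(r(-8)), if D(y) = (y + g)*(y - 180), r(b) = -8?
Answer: -5387684/173 ≈ -31143.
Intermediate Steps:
g = -119/173 (g = -119*1/173 = -119/173 ≈ -0.68786)
D(y) = (-180 + y)*(-119/173 + y) (D(y) = (y - 119/173)*(y - 180) = (-119/173 + y)*(-180 + y) = (-180 + y)*(-119/173 + y))
(-29234 - 3542) + D(r(-8)) = (-29234 - 3542) + (21420/173 + (-8)² - 31259/173*(-8)) = -32776 + (21420/173 + 64 + 250072/173) = -32776 + 282564/173 = -5387684/173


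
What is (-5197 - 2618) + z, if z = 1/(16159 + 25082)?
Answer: -322298414/41241 ≈ -7815.0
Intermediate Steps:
z = 1/41241 ≈ 2.4248e-5
(-5197 - 2618) + z = (-5197 - 2618) + 1/41241 = -7815 + 1/41241 = -322298414/41241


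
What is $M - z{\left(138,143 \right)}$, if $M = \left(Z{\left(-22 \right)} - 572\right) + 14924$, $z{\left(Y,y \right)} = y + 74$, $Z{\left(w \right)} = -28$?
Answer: $14107$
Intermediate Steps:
$z{\left(Y,y \right)} = 74 + y$
$M = 14324$ ($M = \left(-28 - 572\right) + 14924 = -600 + 14924 = 14324$)
$M - z{\left(138,143 \right)} = 14324 - \left(74 + 143\right) = 14324 - 217 = 14107$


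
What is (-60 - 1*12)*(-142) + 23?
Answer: 10247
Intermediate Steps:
(-60 - 1*12)*(-142) + 23 = (-60 - 12)*(-142) + 23 = -72*(-142) + 23 = 10224 + 23 = 10247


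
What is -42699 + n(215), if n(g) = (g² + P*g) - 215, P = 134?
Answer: 32121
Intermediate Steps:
n(g) = -215 + g² + 134*g (n(g) = (g² + 134*g) - 215 = -215 + g² + 134*g)
-42699 + n(215) = -42699 + (-215 + 215² + 134*215) = -42699 + (-215 + 46225 + 28810) = -42699 + 74820 = 32121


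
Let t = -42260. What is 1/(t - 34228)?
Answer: -1/76488 ≈ -1.3074e-5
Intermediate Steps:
1/(t - 34228) = 1/(-42260 - 34228) = 1/(-76488) = -1/76488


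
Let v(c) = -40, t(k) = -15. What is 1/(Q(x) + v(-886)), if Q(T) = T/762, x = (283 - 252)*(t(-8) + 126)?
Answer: -254/9013 ≈ -0.028182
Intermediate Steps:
x = 3441 (x = (283 - 252)*(-15 + 126) = 31*111 = 3441)
Q(T) = T/762 (Q(T) = T*(1/762) = T/762)
1/(Q(x) + v(-886)) = 1/((1/762)*3441 - 40) = 1/(1147/254 - 40) = 1/(-9013/254) = -254/9013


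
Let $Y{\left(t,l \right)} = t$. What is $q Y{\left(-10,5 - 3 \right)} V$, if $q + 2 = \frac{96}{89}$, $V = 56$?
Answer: $\frac{45920}{89} \approx 515.96$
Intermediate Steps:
$q = - \frac{82}{89}$ ($q = -2 + \frac{96}{89} = - \frac{82}{89} \approx -0.92135$)
$q Y{\left(-10,5 - 3 \right)} V = \left(- \frac{82}{89}\right) \left(-10\right) 56 = \frac{820}{89} \cdot 56 = \frac{45920}{89}$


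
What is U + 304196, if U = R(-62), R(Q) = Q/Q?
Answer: 304197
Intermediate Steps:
R(Q) = 1
U = 1
U + 304196 = 1 + 304196 = 304197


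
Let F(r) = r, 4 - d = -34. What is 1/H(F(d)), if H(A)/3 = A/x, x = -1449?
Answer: -483/38 ≈ -12.711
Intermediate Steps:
d = 38 (d = 4 - 1*(-34) = 4 + 34 = 38)
H(A) = -A/483 (H(A) = 3*(A/(-1449)) = 3*(A*(-1/1449)) = 3*(-A/1449) = -A/483)
1/H(F(d)) = 1/(-1/483*38) = 1/(-38/483) = -483/38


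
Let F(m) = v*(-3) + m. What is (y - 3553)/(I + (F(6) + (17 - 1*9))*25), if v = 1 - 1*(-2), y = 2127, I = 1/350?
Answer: -499100/43751 ≈ -11.408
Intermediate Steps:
I = 1/350 ≈ 0.0028571
v = 3 (v = 1 + 2 = 3)
F(m) = -9 + m (F(m) = 3*(-3) + m = -9 + m)
(y - 3553)/(I + (F(6) + (17 - 1*9))*25) = (2127 - 3553)/(1/350 + ((-9 + 6) + (17 - 1*9))*25) = -1426/(1/350 + (-3 + (17 - 9))*25) = -1426/(1/350 + (-3 + 8)*25) = -1426/(1/350 + 5*25) = -1426/(1/350 + 125) = -1426/43751/350 = -1426*350/43751 = -499100/43751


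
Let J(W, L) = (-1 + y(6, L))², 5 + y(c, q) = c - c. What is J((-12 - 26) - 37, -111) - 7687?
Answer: -7651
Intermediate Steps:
y(c, q) = -5 (y(c, q) = -5 + (c - c) = -5 + 0 = -5)
J(W, L) = 36 (J(W, L) = (-1 - 5)² = (-6)² = 36)
J((-12 - 26) - 37, -111) - 7687 = 36 - 7687 = -7651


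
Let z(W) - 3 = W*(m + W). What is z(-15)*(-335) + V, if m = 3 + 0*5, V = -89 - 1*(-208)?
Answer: -61186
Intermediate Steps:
V = 119 (V = -89 + 208 = 119)
m = 3 (m = 3 + 0 = 3)
z(W) = 3 + W*(3 + W)
z(-15)*(-335) + V = (3 + (-15)² + 3*(-15))*(-335) + 119 = (3 + 225 - 45)*(-335) + 119 = 183*(-335) + 119 = -61305 + 119 = -61186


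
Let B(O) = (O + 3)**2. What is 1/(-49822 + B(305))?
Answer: 1/45042 ≈ 2.2202e-5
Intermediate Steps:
B(O) = (3 + O)**2
1/(-49822 + B(305)) = 1/(-49822 + (3 + 305)**2) = 1/(-49822 + 308**2) = 1/(-49822 + 94864) = 1/45042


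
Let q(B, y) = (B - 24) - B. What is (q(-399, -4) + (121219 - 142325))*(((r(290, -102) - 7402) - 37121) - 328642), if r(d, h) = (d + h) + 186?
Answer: 7877073830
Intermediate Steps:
r(d, h) = 186 + d + h
q(B, y) = -24 (q(B, y) = (-24 + B) - B = -24)
(q(-399, -4) + (121219 - 142325))*(((r(290, -102) - 7402) - 37121) - 328642) = (-24 + (121219 - 142325))*((((186 + 290 - 102) - 7402) - 37121) - 328642) = (-24 - 21106)*(((374 - 7402) - 37121) - 328642) = -21130*((-7028 - 37121) - 328642) = -21130*(-44149 - 328642) = -21130*(-372791) = 7877073830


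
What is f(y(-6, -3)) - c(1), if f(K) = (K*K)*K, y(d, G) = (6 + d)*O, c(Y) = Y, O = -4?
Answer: -1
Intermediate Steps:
y(d, G) = -24 - 4*d (y(d, G) = (6 + d)*(-4) = -24 - 4*d)
f(K) = K³ (f(K) = K²*K = K³)
f(y(-6, -3)) - c(1) = (-24 - 4*(-6))³ - 1*1 = (-24 + 24)³ - 1 = 0³ - 1 = 0 - 1 = -1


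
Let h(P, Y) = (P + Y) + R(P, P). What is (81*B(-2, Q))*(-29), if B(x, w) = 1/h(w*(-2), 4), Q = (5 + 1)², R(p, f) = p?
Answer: 2349/140 ≈ 16.779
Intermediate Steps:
Q = 36 (Q = 6² = 36)
h(P, Y) = Y + 2*P (h(P, Y) = (P + Y) + P = Y + 2*P)
B(x, w) = 1/(4 - 4*w) (B(x, w) = 1/(4 + 2*(w*(-2))) = 1/(4 + 2*(-2*w)) = 1/(4 - 4*w))
(81*B(-2, Q))*(-29) = (81*(-1/(-4 + 4*36)))*(-29) = (81*(-1/(-4 + 144)))*(-29) = (81*(-1/140))*(-29) = -81/140*(-29) = 2349/140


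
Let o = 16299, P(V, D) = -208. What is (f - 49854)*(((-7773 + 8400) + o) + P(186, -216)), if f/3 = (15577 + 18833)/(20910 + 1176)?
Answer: -1022558526314/1227 ≈ -8.3338e+8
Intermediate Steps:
f = 5735/1227 (f = 3*((15577 + 18833)/(20910 + 1176)) = 3*(34410/22086) = 3*(34410*(1/22086)) = 3*(5735/3681) = 5735/1227 ≈ 4.6740)
(f - 49854)*(((-7773 + 8400) + o) + P(186, -216)) = (5735/1227 - 49854)*(((-7773 + 8400) + 16299) - 208) = -61165123*((627 + 16299) - 208)/1227 = -61165123*(16926 - 208)/1227 = -61165123/1227*16718 = -1022558526314/1227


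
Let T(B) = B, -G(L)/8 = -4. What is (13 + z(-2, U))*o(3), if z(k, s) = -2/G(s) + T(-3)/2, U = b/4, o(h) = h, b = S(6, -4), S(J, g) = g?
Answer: 549/16 ≈ 34.313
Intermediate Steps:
b = -4
G(L) = 32 (G(L) = -8*(-4) = 32)
U = -1 (U = -4/4 = -4*1/4 = -1)
z(k, s) = -25/16 (z(k, s) = -2/32 - 3/2 = -2*1/32 - 3*1/2 = -1/16 - 3/2 = -25/16)
(13 + z(-2, U))*o(3) = (13 - 25/16)*3 = (183/16)*3 = 549/16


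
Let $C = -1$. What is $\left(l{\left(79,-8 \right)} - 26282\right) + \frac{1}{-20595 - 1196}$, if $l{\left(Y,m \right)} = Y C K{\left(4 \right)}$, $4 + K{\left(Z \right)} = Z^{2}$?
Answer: $- \frac{593368931}{21791} \approx -27230.0$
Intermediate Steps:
$K{\left(Z \right)} = -4 + Z^{2}$
$l{\left(Y,m \right)} = - 12 Y$ ($l{\left(Y,m \right)} = Y \left(-1\right) \left(-4 + 4^{2}\right) = - Y \left(-4 + 16\right) = - Y 12 = - 12 Y$)
$\left(l{\left(79,-8 \right)} - 26282\right) + \frac{1}{-20595 - 1196} = \left(\left(-12\right) 79 - 26282\right) + \frac{1}{-20595 - 1196} = \left(-948 - 26282\right) + \frac{1}{-21791} = -27230 - \frac{1}{21791} = - \frac{593368931}{21791}$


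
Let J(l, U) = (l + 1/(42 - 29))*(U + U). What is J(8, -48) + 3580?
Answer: 36460/13 ≈ 2804.6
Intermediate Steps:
J(l, U) = 2*U*(1/13 + l) (J(l, U) = (l + 1/13)*(2*U) = (1/13 + l)*(2*U) = 2*U*(1/13 + l))
J(8, -48) + 3580 = (2/13)*(-48)*(1 + 13*8) + 3580 = (2/13)*(-48)*(1 + 104) + 3580 = (2/13)*(-48)*105 + 3580 = -10080/13 + 3580 = 36460/13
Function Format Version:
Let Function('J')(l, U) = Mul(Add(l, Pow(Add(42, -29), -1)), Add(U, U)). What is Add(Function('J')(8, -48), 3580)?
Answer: Rational(36460, 13) ≈ 2804.6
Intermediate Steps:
Function('J')(l, U) = Mul(2, U, Add(Rational(1, 13), l)) (Function('J')(l, U) = Mul(Add(l, Pow(13, -1)), Mul(2, U)) = Mul(Add(l, Rational(1, 13)), Mul(2, U)) = Mul(Add(Rational(1, 13), l), Mul(2, U)) = Mul(2, U, Add(Rational(1, 13), l)))
Add(Function('J')(8, -48), 3580) = Add(Mul(Rational(2, 13), -48, Add(1, Mul(13, 8))), 3580) = Add(Mul(Rational(2, 13), -48, Add(1, 104)), 3580) = Add(Mul(Rational(2, 13), -48, 105), 3580) = Add(Rational(-10080, 13), 3580) = Rational(36460, 13)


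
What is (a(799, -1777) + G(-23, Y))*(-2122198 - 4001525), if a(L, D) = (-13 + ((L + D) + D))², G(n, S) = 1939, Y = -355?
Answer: -46930761749649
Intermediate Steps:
a(L, D) = (-13 + L + 2*D)² (a(L, D) = (-13 + ((D + L) + D))² = (-13 + (L + 2*D))² = (-13 + L + 2*D)²)
(a(799, -1777) + G(-23, Y))*(-2122198 - 4001525) = ((-13 + 799 + 2*(-1777))² + 1939)*(-2122198 - 4001525) = ((-13 + 799 - 3554)² + 1939)*(-6123723) = ((-2768)² + 1939)*(-6123723) = (7661824 + 1939)*(-6123723) = 7663763*(-6123723) = -46930761749649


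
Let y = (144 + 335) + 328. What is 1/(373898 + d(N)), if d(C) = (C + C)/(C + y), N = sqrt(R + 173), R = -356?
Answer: 40594853717/15178334637886766 - 269*I*sqrt(183)/15178334637886766 ≈ 2.6745e-6 - 2.3975e-13*I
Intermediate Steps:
y = 807 (y = 479 + 328 = 807)
N = I*sqrt(183) (N = sqrt(-356 + 173) = sqrt(-183) = I*sqrt(183) ≈ 13.528*I)
d(C) = 2*C/(807 + C) (d(C) = (C + C)/(C + 807) = (2*C)/(807 + C) = 2*C/(807 + C))
1/(373898 + d(N)) = 1/(373898 + 2*(I*sqrt(183))/(807 + I*sqrt(183))) = 1/(373898 + 2*I*sqrt(183)/(807 + I*sqrt(183)))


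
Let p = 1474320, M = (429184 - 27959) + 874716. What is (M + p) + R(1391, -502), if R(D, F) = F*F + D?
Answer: 3003656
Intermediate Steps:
R(D, F) = D + F² (R(D, F) = F² + D = D + F²)
M = 1275941 (M = 401225 + 874716 = 1275941)
(M + p) + R(1391, -502) = (1275941 + 1474320) + (1391 + (-502)²) = 2750261 + (1391 + 252004) = 2750261 + 253395 = 3003656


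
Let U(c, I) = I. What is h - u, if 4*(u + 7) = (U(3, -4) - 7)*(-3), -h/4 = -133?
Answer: 2123/4 ≈ 530.75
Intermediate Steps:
h = 532 (h = -4*(-133) = 532)
u = 5/4 (u = -7 + ((-4 - 7)*(-3))/4 = -7 + (-11*(-3))/4 = -7 + (¼)*33 = -7 + 33/4 = 5/4 ≈ 1.2500)
h - u = 532 - 1*5/4 = 532 - 5/4 = 2123/4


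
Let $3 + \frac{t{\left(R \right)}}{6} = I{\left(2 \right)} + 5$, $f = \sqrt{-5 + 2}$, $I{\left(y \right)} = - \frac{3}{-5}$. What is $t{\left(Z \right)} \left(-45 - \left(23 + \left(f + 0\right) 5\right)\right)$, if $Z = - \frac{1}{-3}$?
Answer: $- \frac{5304}{5} - 78 i \sqrt{3} \approx -1060.8 - 135.1 i$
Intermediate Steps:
$I{\left(y \right)} = \frac{3}{5}$ ($I{\left(y \right)} = \left(-3\right) \left(- \frac{1}{5}\right) = \frac{3}{5}$)
$Z = \frac{1}{3}$ ($Z = \left(-1\right) \left(- \frac{1}{3}\right) = \frac{1}{3} \approx 0.33333$)
$f = i \sqrt{3}$ ($f = \sqrt{-3} = i \sqrt{3} \approx 1.732 i$)
$t{\left(R \right)} = \frac{78}{5}$ ($t{\left(R \right)} = -18 + 6 \left(\frac{3}{5} + 5\right) = -18 + 6 \cdot \frac{28}{5} = -18 + \frac{168}{5} = \frac{78}{5}$)
$t{\left(Z \right)} \left(-45 - \left(23 + \left(f + 0\right) 5\right)\right) = \frac{78 \left(-45 - \left(23 + \left(i \sqrt{3} + 0\right) 5\right)\right)}{5} = \frac{78 \left(-45 - \left(23 + i \sqrt{3} \cdot 5\right)\right)}{5} = \frac{78 \left(-45 - \left(23 + 5 i \sqrt{3}\right)\right)}{5} = \frac{78 \left(-68 - 5 i \sqrt{3}\right)}{5} = - \frac{5304}{5} - 78 i \sqrt{3}$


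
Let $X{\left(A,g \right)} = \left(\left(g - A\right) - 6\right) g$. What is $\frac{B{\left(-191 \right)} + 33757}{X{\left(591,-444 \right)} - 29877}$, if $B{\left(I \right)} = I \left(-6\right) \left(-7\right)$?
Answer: $\frac{25735}{432327} \approx 0.059527$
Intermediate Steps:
$X{\left(A,g \right)} = g \left(-6 + g - A\right)$ ($X{\left(A,g \right)} = \left(-6 + g - A\right) g = g \left(-6 + g - A\right)$)
$B{\left(I \right)} = 42 I$ ($B{\left(I \right)} = - 6 I \left(-7\right) = 42 I$)
$\frac{B{\left(-191 \right)} + 33757}{X{\left(591,-444 \right)} - 29877} = \frac{42 \left(-191\right) + 33757}{- 444 \left(-6 - 444 - 591\right) - 29877} = \frac{-8022 + 33757}{- 444 \left(-6 - 444 - 591\right) - 29877} = \frac{25735}{\left(-444\right) \left(-1041\right) - 29877} = \frac{25735}{462204 - 29877} = \frac{25735}{432327}$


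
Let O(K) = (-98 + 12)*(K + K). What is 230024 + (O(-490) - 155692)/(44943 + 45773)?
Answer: 5216696443/22679 ≈ 2.3002e+5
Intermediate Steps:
O(K) = -172*K
230024 + (O(-490) - 155692)/(44943 + 45773) = 230024 + (-172*(-490) - 155692)/(44943 + 45773) = 230024 + (84280 - 155692)/90716 = 230024 - 71412*1/90716 = 230024 - 17853/22679 = 5216696443/22679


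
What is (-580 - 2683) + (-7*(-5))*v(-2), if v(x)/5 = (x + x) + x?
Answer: -4313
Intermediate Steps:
v(x) = 15*x (v(x) = 5*((x + x) + x) = 5*(2*x + x) = 5*(3*x) = 15*x)
(-580 - 2683) + (-7*(-5))*v(-2) = (-580 - 2683) + (-7*(-5))*(15*(-2)) = -3263 + 35*(-30) = -3263 - 1050 = -4313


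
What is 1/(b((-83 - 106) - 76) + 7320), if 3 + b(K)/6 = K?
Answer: 1/5712 ≈ 0.00017507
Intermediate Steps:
b(K) = -18 + 6*K
1/(b((-83 - 106) - 76) + 7320) = 1/((-18 + 6*((-83 - 106) - 76)) + 7320) = 1/((-18 + 6*(-189 - 76)) + 7320) = 1/((-18 + 6*(-265)) + 7320) = 1/((-18 - 1590) + 7320) = 1/(-1608 + 7320) = 1/5712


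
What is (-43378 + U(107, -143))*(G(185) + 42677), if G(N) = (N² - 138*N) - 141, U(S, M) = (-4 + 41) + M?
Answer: -2227728804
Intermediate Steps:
U(S, M) = 37 + M
G(N) = -141 + N² - 138*N
(-43378 + U(107, -143))*(G(185) + 42677) = (-43378 + (37 - 143))*((-141 + 185² - 138*185) + 42677) = (-43378 - 106)*((-141 + 34225 - 25530) + 42677) = -43484*(8554 + 42677) = -43484*51231 = -2227728804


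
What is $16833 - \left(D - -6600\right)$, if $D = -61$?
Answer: $10294$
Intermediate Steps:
$16833 - \left(D - -6600\right) = 16833 - \left(-61 - -6600\right) = 16833 - \left(-61 + 6600\right) = 16833 - 6539 = 10294$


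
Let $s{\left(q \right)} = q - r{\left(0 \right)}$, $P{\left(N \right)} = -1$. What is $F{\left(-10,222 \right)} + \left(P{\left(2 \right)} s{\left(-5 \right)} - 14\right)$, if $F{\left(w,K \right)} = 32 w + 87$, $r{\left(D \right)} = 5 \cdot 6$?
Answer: $-212$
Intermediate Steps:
$r{\left(D \right)} = 30$
$s{\left(q \right)} = -30 + q$ ($s{\left(q \right)} = q - 30 = -30 + q$)
$F{\left(w,K \right)} = 87 + 32 w$
$F{\left(-10,222 \right)} + \left(P{\left(2 \right)} s{\left(-5 \right)} - 14\right) = \left(87 + 32 \left(-10\right)\right) - -21 = \left(87 - 320\right) - -21 = -233 + \left(35 - 14\right) = -233 + 21 = -212$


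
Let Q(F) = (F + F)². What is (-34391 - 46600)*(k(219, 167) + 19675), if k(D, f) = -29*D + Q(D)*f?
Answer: -2595864570552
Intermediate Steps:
Q(F) = 4*F² (Q(F) = (2*F)² = 4*F²)
k(D, f) = -29*D + 4*f*D² (k(D, f) = -29*D + (4*D²)*f = -29*D + 4*f*D²)
(-34391 - 46600)*(k(219, 167) + 19675) = (-34391 - 46600)*(219*(-29 + 4*219*167) + 19675) = -80991*(219*(-29 + 146292) + 19675) = -80991*(219*146263 + 19675) = -80991*(32031597 + 19675) = -80991*32051272 = -2595864570552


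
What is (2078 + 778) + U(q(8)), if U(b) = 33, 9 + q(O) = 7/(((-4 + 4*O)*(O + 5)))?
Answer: 2889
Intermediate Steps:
q(O) = -9 + 7/((-4 + 4*O)*(5 + O)) (q(O) = -9 + 7/(((-4 + 4*O)*(O + 5))) = -9 + 7/(((-4 + 4*O)*(5 + O))) = -9 + 7*(1/((-4 + 4*O)*(5 + O))) = -9 + 7/((-4 + 4*O)*(5 + O)))
(2078 + 778) + U(q(8)) = (2078 + 778) + 33 = 2856 + 33 = 2889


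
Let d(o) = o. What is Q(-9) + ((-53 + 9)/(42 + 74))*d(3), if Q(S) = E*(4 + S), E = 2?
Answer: -323/29 ≈ -11.138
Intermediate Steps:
Q(S) = 8 + 2*S (Q(S) = 2*(4 + S) = 8 + 2*S)
Q(-9) + ((-53 + 9)/(42 + 74))*d(3) = (8 + 2*(-9)) + ((-53 + 9)/(42 + 74))*3 = (8 - 18) - 44/116*3 = -10 - 44*1/116*3 = -10 - 11/29*3 = -10 - 33/29 = -323/29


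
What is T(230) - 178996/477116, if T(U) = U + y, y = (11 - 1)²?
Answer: 39317321/119279 ≈ 329.63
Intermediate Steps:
y = 100 (y = 10² = 100)
T(U) = 100 + U (T(U) = U + 100 = 100 + U)
T(230) - 178996/477116 = (100 + 230) - 178996/477116 = 330 - 178996*1/477116 = 330 - 44749/119279 = 39317321/119279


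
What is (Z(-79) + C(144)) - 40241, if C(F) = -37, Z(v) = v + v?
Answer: -40436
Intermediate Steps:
Z(v) = 2*v
(Z(-79) + C(144)) - 40241 = (2*(-79) - 37) - 40241 = (-158 - 37) - 40241 = -195 - 40241 = -40436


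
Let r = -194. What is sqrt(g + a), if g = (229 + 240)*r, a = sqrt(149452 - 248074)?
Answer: sqrt(-90986 + 3*I*sqrt(10958)) ≈ 0.5206 + 301.64*I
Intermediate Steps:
a = 3*I*sqrt(10958) (a = sqrt(-98622) = 3*I*sqrt(10958) ≈ 314.04*I)
g = -90986 (g = (229 + 240)*(-194) = 469*(-194) = -90986)
sqrt(g + a) = sqrt(-90986 + 3*I*sqrt(10958))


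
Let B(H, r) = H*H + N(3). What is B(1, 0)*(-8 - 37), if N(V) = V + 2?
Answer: -270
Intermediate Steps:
N(V) = 2 + V
B(H, r) = 5 + H² (B(H, r) = H*H + (2 + 3) = H² + 5 = 5 + H²)
B(1, 0)*(-8 - 37) = (5 + 1²)*(-8 - 37) = (5 + 1)*(-45) = 6*(-45) = -270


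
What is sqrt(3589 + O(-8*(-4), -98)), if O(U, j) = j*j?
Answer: sqrt(13193) ≈ 114.86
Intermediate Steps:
O(U, j) = j**2
sqrt(3589 + O(-8*(-4), -98)) = sqrt(3589 + (-98)**2) = sqrt(3589 + 9604) = sqrt(13193)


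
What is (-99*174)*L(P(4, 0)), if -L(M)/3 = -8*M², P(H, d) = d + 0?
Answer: 0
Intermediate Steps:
P(H, d) = d
L(M) = 24*M² (L(M) = -(-24)*M² = 24*M²)
(-99*174)*L(P(4, 0)) = (-99*174)*(24*0²) = -413424*0 = -17226*0 = 0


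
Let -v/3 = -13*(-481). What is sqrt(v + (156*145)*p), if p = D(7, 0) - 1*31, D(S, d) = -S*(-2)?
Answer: 9*I*sqrt(4979) ≈ 635.06*I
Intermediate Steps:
D(S, d) = 2*S
p = -17 (p = 2*7 - 1*31 = 14 - 31 = -17)
v = -18759 (v = -(-39)*(-481) = -3*6253 = -18759)
sqrt(v + (156*145)*p) = sqrt(-18759 + (156*145)*(-17)) = sqrt(-18759 + 22620*(-17)) = sqrt(-18759 - 384540) = sqrt(-403299) = 9*I*sqrt(4979)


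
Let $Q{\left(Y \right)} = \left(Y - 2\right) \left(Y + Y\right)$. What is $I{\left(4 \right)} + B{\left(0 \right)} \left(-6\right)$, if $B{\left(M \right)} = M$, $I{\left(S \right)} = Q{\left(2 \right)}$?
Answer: $0$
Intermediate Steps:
$Q{\left(Y \right)} = 2 Y \left(-2 + Y\right)$ ($Q{\left(Y \right)} = \left(-2 + Y\right) 2 Y = 2 Y \left(-2 + Y\right)$)
$I{\left(S \right)} = 0$ ($I{\left(S \right)} = 2 \cdot 2 \left(-2 + 2\right) = 2 \cdot 2 \cdot 0 = 0$)
$I{\left(4 \right)} + B{\left(0 \right)} \left(-6\right) = 0 + 0 \left(-6\right) = 0 + 0 = 0$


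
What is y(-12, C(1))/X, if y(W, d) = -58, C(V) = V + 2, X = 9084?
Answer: -29/4542 ≈ -0.0063848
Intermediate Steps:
C(V) = 2 + V
y(-12, C(1))/X = -58/9084 = -58*1/9084 = -29/4542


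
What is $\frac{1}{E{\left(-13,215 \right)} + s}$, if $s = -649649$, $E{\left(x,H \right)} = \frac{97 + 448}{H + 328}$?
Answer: $- \frac{543}{352758862} \approx -1.5393 \cdot 10^{-6}$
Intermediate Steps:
$E{\left(x,H \right)} = \frac{545}{328 + H}$
$\frac{1}{E{\left(-13,215 \right)} + s} = \frac{1}{\frac{545}{328 + 215} - 649649} = \frac{1}{\frac{545}{543} - 649649} = \frac{1}{- \frac{352758862}{543}} = - \frac{543}{352758862}$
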